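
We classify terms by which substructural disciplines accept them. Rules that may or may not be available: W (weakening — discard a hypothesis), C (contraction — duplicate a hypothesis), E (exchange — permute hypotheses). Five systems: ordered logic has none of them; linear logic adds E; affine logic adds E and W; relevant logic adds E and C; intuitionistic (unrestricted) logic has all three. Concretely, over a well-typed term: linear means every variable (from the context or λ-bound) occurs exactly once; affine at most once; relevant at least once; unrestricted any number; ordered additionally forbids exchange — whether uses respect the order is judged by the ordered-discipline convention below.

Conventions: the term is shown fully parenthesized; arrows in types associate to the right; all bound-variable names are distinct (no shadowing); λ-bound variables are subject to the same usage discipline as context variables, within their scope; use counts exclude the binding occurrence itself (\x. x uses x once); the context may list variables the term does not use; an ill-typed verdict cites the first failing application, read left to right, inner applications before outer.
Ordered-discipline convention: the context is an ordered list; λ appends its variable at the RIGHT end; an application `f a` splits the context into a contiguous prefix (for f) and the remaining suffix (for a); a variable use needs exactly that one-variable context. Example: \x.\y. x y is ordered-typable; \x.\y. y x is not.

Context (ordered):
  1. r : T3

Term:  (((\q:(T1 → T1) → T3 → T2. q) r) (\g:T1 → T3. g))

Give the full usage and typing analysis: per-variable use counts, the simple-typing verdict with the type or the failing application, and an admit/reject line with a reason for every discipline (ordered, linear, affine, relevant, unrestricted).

use counts: r: 1×, q (λ-bound): 1×, g (λ-bound): 1×
uses in reading order: q, r, g
typing: ill-typed: an application expects (T1 → T1) → T3 → T2 but receives T3
ordered ✗ (a type mismatch blocks all five)
linear ✗ (the type mismatch rejects it)
affine ✗ (not simply typable)
relevant ✗ (fails simple typing)
unrestricted ✗ (a type mismatch blocks all five)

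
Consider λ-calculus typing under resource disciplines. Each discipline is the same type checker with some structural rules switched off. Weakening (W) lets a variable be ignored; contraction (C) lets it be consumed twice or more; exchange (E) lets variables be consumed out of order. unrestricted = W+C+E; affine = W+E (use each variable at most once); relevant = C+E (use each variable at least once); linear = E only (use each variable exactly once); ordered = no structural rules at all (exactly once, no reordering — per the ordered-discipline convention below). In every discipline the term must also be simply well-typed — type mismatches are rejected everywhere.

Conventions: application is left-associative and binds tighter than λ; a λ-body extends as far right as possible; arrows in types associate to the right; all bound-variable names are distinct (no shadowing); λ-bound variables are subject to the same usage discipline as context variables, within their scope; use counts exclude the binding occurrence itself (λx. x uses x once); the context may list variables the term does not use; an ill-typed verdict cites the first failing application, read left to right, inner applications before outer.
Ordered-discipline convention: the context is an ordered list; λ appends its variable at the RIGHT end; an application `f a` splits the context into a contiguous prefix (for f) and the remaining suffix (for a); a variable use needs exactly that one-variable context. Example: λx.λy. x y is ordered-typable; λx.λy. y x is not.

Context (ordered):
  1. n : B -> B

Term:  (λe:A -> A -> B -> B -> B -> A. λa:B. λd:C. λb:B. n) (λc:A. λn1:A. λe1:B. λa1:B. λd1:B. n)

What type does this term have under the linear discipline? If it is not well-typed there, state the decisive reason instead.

not well-typed under linear — a type mismatch blocks all five
use counts: n: 2; e [bound]: 0; a [bound]: 0; d [bound]: 0; b [bound]: 0; c [bound]: 0; n1 [bound]: 0; e1 [bound]: 0; a1 [bound]: 0; d1 [bound]: 0
order of uses: n, n
typing: ill-typed: an argument A -> A -> B -> B -> B -> B -> B mismatches the expected A -> A -> B -> B -> B -> A
per-discipline verdicts: ordered ✗ | linear ✗ | affine ✗ | relevant ✗ | unrestricted ✗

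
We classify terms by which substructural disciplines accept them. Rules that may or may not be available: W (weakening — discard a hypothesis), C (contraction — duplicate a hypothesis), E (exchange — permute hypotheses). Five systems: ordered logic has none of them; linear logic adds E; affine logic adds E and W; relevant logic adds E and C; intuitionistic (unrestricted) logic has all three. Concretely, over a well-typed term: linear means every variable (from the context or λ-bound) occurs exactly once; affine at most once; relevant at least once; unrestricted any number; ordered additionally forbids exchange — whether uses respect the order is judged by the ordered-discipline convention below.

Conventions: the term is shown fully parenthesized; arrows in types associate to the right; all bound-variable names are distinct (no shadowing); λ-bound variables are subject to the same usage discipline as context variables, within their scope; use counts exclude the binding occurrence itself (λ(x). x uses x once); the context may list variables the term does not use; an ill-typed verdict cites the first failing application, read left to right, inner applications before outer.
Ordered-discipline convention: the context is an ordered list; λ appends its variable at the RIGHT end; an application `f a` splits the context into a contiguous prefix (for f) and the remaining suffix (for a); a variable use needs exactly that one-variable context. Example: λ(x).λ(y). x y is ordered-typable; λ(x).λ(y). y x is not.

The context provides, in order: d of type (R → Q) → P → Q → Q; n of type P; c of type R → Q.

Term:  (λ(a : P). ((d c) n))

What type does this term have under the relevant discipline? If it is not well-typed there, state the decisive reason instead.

not well-typed under relevant — unused: a — weakening required
use counts: d ×1, n ×1, c ×1, a [bound] ×0
use order (left to right): d, c, n
typing: ✓ — P → Q → Q
across the five disciplines: ordered ✗; linear ✗; affine ✓; relevant ✗; unrestricted ✓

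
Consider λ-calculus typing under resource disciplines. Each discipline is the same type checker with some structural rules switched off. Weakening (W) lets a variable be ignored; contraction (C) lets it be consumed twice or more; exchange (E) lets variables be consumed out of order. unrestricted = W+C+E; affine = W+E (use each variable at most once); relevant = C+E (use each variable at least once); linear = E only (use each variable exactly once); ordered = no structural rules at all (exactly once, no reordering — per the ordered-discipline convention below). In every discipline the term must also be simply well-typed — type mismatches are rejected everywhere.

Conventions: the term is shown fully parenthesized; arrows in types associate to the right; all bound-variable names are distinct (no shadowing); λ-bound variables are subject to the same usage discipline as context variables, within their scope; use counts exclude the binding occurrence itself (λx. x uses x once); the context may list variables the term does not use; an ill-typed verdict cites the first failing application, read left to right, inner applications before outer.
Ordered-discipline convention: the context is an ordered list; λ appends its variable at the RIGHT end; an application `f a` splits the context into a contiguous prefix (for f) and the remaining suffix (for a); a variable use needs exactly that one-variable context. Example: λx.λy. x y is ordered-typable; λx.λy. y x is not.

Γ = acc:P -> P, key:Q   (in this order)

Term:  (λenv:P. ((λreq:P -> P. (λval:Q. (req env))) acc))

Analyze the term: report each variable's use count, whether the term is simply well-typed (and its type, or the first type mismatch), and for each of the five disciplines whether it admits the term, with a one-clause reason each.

variable uses: acc: 1×, key: 0×, env [bound]: 1×, req [bound]: 1×, val [bound]: 0×
use order (left to right): req, env, acc
typing: ✓ — P -> Q -> P
ordered: ✗, unused: key, val — weakening required
linear: ✗, unused: key, val — weakening required
affine: ✓, none of acc, key, env, req, val used more than once
relevant: ✗, unused: key, val — weakening required
unrestricted: ✓, simply typable at P -> Q -> P; W, C, E all held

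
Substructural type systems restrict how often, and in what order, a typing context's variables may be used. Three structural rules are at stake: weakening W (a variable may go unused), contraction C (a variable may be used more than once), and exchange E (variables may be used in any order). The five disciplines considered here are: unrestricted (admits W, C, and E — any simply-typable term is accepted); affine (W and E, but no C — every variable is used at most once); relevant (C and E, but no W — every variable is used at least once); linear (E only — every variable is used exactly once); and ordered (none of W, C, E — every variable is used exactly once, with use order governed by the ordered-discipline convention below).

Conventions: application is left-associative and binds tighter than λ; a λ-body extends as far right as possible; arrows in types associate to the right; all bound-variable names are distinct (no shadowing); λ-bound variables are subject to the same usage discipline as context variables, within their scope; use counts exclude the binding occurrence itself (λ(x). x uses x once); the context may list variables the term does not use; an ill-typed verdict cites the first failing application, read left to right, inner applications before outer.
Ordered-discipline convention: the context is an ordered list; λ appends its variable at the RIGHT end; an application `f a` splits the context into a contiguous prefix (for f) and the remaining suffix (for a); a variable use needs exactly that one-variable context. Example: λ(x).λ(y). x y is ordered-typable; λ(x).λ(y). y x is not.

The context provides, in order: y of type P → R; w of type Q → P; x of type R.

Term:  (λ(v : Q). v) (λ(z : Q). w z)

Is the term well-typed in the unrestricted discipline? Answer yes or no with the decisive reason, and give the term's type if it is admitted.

no — not simply typable
use counts: y=0, w=1, x=0, v [bound]=1, z [bound]=1
use order (left to right): v, w, z
typing: ill-typed: a function awaiting Q gets Q → P
across the five disciplines: ordered ✗ | linear ✗ | affine ✗ | relevant ✗ | unrestricted ✗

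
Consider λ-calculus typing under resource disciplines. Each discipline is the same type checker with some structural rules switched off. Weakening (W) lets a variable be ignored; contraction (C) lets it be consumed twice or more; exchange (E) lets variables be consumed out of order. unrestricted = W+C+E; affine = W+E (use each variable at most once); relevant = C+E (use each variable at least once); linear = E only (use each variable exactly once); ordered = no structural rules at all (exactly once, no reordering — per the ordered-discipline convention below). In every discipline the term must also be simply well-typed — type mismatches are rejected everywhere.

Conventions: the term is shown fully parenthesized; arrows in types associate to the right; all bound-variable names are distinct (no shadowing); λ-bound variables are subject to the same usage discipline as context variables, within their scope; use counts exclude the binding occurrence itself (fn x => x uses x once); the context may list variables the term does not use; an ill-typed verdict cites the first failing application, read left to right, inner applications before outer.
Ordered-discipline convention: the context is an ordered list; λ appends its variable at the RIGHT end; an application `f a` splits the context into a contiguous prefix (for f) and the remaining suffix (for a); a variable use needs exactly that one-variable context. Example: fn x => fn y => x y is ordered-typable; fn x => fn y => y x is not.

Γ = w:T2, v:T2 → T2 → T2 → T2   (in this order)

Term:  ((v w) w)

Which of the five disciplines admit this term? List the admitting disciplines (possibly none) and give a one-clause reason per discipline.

admitted by: relevant, unrestricted
use counts: w: 2×; v: 1×
order of uses: v, w, w
typing: well-typed — term : T2 → T2
ordered: ✗, uses contraction: w ×2
linear: ✗, uses contraction: w ×2
affine: ✗, uses contraction: w ×2
relevant: ✓, w, v: all used, weakening unneeded
unrestricted: ✓, typability at T2 → T2 is all that's needed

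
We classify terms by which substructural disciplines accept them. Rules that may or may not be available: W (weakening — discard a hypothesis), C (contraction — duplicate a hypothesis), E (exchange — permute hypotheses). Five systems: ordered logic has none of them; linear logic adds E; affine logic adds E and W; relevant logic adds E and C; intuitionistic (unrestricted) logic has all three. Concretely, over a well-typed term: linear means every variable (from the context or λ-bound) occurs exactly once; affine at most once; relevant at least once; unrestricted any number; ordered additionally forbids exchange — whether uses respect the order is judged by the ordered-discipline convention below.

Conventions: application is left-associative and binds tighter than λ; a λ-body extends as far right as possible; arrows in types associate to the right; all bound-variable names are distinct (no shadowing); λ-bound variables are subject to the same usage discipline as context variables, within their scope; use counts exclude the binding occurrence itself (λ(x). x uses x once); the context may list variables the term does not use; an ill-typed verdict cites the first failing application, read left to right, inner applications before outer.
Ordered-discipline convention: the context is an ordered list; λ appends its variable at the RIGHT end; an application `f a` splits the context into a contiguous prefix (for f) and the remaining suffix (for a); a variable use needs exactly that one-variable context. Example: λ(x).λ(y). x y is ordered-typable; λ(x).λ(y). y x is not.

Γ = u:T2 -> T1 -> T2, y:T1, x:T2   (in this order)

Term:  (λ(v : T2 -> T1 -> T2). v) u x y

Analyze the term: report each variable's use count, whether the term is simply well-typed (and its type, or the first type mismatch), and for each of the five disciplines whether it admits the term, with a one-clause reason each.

usage: u ×1; y ×1; x ×1; v (bound) ×1
order of uses: v, u, x, y
typing: well-typed — term : T2
ordered ✗ (no contiguous prefix/suffix split fits v, u, x, y)
linear ✓ (single use per variable (u, y, x, v))
affine ✓ (u, y, x, v: no repeats, contraction unneeded)
relevant ✓ (every one of u, y, x, v appears)
unrestricted ✓ (well-typed at T2; no restrictions here)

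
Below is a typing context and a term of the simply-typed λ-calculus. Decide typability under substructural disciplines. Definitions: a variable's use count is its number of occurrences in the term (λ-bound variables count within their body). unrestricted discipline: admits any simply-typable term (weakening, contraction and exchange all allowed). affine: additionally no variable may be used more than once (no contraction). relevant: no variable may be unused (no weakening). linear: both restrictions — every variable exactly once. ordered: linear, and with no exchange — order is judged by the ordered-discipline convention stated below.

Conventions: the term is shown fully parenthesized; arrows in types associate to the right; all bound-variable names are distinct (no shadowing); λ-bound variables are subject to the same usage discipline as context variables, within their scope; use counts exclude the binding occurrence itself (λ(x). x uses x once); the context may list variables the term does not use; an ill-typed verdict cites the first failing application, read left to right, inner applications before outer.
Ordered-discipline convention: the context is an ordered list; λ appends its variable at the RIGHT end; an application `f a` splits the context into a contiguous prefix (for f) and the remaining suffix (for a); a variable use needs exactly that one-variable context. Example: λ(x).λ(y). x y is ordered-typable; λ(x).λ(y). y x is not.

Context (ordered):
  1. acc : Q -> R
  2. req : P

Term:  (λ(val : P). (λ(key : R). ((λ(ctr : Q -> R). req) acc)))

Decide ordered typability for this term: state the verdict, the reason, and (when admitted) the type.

no — val, key, ctr left unused
usage: acc=1; req=1; val (λ-bound)=0; key (λ-bound)=0; ctr (λ-bound)=0
use order (left to right): req, acc
typing: the term checks, with type P -> R -> P
all disciplines: ordered ✗; linear ✗; affine ✓; relevant ✗; unrestricted ✓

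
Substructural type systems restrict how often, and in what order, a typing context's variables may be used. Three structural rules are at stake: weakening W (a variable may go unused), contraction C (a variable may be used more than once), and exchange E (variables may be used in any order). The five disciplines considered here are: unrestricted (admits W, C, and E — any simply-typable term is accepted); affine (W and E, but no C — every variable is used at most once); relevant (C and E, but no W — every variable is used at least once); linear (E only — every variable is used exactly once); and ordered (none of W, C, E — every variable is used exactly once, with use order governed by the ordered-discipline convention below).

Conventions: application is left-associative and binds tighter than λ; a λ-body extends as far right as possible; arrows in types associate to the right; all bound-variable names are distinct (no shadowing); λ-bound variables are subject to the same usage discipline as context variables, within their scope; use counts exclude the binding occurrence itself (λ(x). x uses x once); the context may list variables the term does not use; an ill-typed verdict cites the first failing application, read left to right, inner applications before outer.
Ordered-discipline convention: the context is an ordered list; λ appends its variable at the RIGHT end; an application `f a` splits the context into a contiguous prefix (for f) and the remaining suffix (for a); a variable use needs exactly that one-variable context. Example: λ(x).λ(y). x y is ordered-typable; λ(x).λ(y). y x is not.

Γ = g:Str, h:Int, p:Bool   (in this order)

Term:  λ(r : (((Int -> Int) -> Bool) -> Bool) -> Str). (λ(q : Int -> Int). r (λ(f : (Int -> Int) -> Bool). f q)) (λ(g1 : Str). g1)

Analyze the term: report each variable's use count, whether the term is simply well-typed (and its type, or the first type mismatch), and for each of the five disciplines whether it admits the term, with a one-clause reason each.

usage: g ×0; h ×0; p ×0; r [bound] ×1; q [bound] ×1; f [bound] ×1; g1 [bound] ×1
use order (left to right): r, f, q, g1
typing: ill-typed: argument of type Str -> Str where Int -> Int is required
ordered ✗ (the type mismatch rejects it)
linear ✗ (not simply typable)
affine ✗ (fails simple typing)
relevant ✗ (a type mismatch blocks all five)
unrestricted ✗ (the type mismatch rejects it)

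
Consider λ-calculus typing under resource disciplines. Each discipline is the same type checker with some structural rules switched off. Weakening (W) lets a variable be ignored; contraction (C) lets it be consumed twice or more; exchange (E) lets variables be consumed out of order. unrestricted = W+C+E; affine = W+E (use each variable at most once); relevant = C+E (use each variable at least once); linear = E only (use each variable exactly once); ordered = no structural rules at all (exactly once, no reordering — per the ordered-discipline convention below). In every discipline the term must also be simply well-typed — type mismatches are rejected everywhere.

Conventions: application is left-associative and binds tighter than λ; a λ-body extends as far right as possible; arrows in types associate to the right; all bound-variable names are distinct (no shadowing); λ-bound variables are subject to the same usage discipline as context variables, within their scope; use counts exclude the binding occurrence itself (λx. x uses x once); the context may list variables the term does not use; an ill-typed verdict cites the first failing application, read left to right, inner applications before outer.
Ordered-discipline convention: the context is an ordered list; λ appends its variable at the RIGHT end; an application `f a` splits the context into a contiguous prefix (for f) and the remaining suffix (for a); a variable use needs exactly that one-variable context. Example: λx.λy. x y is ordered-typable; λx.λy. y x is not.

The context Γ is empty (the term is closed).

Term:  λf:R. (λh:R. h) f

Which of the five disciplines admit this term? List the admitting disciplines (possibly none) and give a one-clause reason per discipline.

admitted by: ordered, linear, affine, relevant, unrestricted
variable uses: f (λ-bound): 1, h (λ-bound): 1
left-to-right use order: h, f
typing: ✓ — R -> R
ordered ✓ (single-use (f, h), ordered derivation ok)
linear ✓ (each of f, h used exactly once)
affine ✓ (none of f, h used more than once)
relevant ✓ (none of f, h goes unused)
unrestricted ✓ (simply typable at R -> R; W, C, E all held)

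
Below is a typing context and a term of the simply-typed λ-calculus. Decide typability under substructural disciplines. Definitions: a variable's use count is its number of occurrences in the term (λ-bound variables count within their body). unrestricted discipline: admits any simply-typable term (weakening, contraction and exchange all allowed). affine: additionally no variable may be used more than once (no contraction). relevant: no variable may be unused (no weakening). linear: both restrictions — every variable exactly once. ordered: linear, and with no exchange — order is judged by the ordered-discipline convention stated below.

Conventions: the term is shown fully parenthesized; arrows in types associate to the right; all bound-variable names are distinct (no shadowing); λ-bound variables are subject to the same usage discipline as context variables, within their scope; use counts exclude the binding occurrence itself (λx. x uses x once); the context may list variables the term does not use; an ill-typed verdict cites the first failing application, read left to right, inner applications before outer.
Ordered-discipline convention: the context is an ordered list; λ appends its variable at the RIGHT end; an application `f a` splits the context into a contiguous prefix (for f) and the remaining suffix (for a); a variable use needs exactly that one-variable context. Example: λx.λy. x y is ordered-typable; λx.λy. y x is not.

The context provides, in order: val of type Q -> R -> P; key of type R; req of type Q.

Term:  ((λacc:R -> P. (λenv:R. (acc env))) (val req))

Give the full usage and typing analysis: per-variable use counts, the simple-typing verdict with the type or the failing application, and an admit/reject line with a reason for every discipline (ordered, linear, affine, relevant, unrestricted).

variable uses: val: 1, key: 0, req: 1, acc (λ-bound): 1, env (λ-bound): 1
order of uses: acc, env, val, req
typing: the term checks, with type R -> P
ordered ✗ (unused: key — weakening required)
linear ✗ (unused: key — weakening required)
affine ✓ (none of val, key, req, acc, env used more than once)
relevant ✗ (unused: key — weakening required)
unrestricted ✓ (well-typed at R -> P; no restrictions here)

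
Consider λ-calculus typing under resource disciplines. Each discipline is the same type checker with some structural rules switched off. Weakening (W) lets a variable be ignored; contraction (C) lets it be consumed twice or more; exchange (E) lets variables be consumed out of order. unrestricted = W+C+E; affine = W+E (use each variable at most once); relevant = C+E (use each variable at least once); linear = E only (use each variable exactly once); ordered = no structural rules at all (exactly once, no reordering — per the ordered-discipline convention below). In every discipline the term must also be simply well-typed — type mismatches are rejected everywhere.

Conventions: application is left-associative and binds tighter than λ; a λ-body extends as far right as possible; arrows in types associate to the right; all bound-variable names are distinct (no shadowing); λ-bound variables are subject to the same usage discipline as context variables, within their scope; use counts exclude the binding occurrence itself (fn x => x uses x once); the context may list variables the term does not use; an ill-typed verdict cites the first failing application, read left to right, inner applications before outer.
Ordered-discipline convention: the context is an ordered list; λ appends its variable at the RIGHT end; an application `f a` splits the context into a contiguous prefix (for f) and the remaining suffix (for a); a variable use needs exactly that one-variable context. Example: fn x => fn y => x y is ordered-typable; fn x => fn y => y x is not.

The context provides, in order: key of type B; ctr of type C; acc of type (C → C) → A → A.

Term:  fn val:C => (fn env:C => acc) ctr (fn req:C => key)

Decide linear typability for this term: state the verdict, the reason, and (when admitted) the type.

no — fails simple typing
use counts: key=1; ctr=1; acc=1; val [bound]=0; env [bound]=0; req [bound]=0
uses in reading order: acc, ctr, key
typing: ill-typed: a function awaiting C → C gets C → B
across the five disciplines: ordered ✗ | linear ✗ | affine ✗ | relevant ✗ | unrestricted ✗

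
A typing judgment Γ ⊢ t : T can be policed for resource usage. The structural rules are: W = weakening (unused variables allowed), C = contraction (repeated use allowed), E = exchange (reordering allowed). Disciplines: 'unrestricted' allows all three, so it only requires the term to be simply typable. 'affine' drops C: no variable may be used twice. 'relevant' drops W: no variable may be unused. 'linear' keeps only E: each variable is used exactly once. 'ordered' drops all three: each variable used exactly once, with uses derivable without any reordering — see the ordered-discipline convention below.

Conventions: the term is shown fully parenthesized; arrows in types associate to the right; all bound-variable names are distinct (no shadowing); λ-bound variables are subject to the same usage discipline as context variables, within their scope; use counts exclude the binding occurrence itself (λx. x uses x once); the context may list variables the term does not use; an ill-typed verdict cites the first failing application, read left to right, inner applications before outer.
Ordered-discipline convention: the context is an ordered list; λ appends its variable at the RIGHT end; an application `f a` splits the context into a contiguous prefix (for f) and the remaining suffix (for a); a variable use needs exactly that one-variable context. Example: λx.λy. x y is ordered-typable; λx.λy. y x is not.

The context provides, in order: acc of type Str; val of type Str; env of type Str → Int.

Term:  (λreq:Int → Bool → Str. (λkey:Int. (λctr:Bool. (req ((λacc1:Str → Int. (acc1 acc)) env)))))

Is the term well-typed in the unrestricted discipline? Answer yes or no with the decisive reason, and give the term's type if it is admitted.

yes — well-typed at (Int → Bool → Str) → Int → Bool → Bool → Str; no restrictions here; term : (Int → Bool → Str) → Int → Bool → Bool → Str
counts: acc ×1; val ×0; env ×1; req (bound) ×1; key (bound) ×0; ctr (bound) ×0; acc1 (bound) ×1
uses in reading order: req, acc1, acc, env
typing: well-typed — term : (Int → Bool → Str) → Int → Bool → Bool → Str
per-discipline verdicts: ordered ✗, linear ✗, affine ✓, relevant ✗, unrestricted ✓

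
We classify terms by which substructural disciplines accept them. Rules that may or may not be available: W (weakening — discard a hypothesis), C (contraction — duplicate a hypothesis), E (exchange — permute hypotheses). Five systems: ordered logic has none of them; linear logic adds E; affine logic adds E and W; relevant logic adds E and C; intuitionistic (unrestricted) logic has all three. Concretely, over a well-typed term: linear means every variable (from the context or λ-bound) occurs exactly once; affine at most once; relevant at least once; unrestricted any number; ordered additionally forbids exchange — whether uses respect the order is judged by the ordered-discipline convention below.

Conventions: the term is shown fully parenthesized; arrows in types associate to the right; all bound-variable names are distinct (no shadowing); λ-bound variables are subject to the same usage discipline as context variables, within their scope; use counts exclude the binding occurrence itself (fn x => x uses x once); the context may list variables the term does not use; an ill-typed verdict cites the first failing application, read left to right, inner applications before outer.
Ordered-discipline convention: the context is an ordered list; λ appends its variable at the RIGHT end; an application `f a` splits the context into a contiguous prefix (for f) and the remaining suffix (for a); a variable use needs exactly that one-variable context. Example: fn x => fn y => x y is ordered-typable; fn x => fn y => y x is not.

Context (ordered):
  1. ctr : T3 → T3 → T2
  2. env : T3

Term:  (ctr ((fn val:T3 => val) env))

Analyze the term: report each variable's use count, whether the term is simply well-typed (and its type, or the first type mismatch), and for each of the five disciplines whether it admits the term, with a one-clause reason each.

variable uses: ctr ×1, env ×1, val [bound] ×1
use order (left to right): ctr, val, env
typing: the term checks, with type T3 → T2
ordered: ✓, ctr, env, val: once each, no exchange needed
linear: ✓, exactly-once usage across ctr, env, val
affine: ✓, none of ctr, env, val used more than once
relevant: ✓, at least one use each (ctr, env, val)
unrestricted: ✓, simply typable at T3 → T2; W, C, E all held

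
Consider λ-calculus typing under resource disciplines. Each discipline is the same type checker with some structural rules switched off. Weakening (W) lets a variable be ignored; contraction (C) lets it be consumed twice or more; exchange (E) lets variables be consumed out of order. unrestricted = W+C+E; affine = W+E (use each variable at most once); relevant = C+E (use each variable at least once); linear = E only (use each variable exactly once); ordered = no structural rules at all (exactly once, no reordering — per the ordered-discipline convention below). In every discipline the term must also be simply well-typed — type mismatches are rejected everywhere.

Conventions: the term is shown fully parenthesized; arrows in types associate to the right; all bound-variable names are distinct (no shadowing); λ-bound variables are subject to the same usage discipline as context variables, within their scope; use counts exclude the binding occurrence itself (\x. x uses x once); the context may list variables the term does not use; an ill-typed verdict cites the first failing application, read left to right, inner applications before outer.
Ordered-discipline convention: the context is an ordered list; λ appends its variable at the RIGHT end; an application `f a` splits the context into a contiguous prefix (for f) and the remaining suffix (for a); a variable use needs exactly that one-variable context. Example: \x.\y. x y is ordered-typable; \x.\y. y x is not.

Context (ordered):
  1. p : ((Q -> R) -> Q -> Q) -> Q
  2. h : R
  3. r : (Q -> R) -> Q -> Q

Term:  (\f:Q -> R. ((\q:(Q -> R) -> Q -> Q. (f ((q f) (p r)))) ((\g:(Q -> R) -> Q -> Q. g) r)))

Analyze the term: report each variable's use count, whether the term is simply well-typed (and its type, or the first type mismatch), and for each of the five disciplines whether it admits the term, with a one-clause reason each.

variable uses: p: 1×, h: 0×, r: 2×, f [bound]: 2×, q [bound]: 1×, g [bound]: 1×
uses in reading order: f, q, f, p, r, g, r
typing: well-typed at (Q -> R) -> R
ordered: ✗, needs contraction — r ×2, f ×2; h never used (weakening)
linear: ✗, needs contraction — r ×2, f ×2; h never used (weakening)
affine: ✗, needs contraction — r ×2, f ×2
relevant: ✗, h never used (weakening)
unrestricted: ✓, well-typed at (Q -> R) -> R; no restrictions here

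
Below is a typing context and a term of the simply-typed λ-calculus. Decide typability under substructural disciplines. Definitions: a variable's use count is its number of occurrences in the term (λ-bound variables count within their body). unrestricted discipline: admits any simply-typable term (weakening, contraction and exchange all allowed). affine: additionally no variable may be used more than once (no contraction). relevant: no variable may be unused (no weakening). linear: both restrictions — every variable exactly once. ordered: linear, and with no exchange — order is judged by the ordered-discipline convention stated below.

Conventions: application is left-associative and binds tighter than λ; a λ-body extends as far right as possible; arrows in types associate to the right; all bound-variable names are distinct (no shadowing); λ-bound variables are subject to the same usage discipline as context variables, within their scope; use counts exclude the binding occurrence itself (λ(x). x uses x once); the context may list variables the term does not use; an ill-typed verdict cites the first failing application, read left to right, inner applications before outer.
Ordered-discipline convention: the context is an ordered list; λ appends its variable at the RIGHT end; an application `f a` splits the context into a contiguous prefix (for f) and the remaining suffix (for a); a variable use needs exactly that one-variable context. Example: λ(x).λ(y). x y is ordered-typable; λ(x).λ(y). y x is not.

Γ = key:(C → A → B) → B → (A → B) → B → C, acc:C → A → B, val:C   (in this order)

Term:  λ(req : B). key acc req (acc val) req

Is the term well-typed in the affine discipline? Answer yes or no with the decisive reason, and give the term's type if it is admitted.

no — repeated use of acc ×2, req ×2
variable uses: key: 1×; acc: 2×; val: 1×; req (λ-bound): 2×
left-to-right use order: key, acc, req, acc, val, req
typing: well-typed at B → C
all disciplines: ordered ✗ | linear ✗ | affine ✗ | relevant ✓ | unrestricted ✓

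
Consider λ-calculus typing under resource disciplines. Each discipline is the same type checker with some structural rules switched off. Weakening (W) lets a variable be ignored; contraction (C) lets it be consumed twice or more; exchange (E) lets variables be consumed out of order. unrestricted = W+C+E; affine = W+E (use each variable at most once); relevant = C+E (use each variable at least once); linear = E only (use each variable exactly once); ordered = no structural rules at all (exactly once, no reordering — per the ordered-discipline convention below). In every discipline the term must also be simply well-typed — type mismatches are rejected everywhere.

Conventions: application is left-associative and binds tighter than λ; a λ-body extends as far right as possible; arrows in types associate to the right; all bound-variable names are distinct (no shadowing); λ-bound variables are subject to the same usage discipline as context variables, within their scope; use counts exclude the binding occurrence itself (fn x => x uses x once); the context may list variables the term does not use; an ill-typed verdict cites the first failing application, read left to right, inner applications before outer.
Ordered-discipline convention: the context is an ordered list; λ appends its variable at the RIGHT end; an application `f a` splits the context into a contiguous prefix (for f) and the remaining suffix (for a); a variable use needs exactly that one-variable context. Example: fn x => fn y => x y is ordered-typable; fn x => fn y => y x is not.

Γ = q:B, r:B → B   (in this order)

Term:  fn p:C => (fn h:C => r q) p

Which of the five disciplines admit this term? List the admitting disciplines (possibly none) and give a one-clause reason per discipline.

admitted in: affine, unrestricted
counts: q=1, r=1, p (λ-bound)=1, h (λ-bound)=0
left-to-right use order: r, q, p
typing: well-typed at C → B
ordered: ✗ — needs weakening: h unused
linear: ✗ — needs weakening: h unused
affine: ✓ — q, r, p, h: no repeats, contraction unneeded
relevant: ✗ — needs weakening: h unused
unrestricted: ✓ — type-checks (C → B) and nothing is barred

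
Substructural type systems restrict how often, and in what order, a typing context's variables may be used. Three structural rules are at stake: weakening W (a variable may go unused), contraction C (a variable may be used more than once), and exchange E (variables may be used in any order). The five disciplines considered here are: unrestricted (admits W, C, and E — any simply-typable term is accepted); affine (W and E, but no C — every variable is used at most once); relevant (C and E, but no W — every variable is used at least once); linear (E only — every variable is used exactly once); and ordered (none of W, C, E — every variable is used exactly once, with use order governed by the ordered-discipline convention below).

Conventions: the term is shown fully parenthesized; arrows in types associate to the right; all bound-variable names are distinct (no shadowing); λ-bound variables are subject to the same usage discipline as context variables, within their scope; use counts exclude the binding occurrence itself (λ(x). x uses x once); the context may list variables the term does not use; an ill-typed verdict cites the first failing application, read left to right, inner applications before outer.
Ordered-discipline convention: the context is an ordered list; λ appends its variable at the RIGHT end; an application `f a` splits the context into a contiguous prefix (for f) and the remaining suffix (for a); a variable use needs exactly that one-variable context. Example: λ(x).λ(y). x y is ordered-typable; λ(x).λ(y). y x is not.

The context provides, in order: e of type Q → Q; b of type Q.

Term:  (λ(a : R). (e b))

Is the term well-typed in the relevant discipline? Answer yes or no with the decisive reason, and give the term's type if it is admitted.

no — needs weakening: a unused
counts: e=1, b=1, a (λ-bound)=0
uses in reading order: e, b
typing: well-typed at R → Q
all disciplines: ordered ✗ · linear ✗ · affine ✓ · relevant ✗ · unrestricted ✓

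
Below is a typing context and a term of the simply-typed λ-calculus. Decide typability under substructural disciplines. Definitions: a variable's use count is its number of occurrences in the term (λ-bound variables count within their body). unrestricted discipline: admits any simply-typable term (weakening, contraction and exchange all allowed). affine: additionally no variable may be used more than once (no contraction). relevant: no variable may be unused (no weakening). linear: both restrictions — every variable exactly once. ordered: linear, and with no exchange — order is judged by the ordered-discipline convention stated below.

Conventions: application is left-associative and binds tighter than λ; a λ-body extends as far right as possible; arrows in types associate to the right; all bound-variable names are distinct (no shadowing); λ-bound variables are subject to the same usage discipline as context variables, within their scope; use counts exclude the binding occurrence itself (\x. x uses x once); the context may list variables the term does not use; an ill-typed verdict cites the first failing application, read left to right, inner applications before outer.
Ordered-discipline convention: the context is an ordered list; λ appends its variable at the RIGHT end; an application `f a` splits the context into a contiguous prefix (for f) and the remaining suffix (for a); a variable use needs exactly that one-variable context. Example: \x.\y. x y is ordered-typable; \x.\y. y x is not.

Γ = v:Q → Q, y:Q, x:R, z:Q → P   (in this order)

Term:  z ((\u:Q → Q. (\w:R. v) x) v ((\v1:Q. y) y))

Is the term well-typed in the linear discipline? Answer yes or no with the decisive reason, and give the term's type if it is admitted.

no — uses contraction: v ×2, y ×2; unused: u, w, v1 — weakening required
use counts: v ×2; y ×2; x ×1; z ×1; u [bound] ×0; w [bound] ×0; v1 [bound] ×0
use order (left to right): z, v, x, v, y, y
typing: well-typed — term : P
per-discipline verdicts: ordered ✗ | linear ✗ | affine ✗ | relevant ✗ | unrestricted ✓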